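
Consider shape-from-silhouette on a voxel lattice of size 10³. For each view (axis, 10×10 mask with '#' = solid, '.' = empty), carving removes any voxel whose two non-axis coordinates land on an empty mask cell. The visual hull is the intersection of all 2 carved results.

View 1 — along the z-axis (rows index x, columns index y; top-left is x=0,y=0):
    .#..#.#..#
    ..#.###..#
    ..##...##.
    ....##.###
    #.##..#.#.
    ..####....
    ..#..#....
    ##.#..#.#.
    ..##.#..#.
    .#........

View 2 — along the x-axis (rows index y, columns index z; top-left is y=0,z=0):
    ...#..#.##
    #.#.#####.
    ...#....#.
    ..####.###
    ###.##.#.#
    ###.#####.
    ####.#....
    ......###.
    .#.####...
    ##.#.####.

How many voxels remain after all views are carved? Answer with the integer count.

remaining voxels: 216

full grid |V| = 1000
carve view 1 (along z, XY-mask fill 39/100): 390 voxels remain
carve view 2 (along x, YZ-mask fill 55/100): 216 voxels remain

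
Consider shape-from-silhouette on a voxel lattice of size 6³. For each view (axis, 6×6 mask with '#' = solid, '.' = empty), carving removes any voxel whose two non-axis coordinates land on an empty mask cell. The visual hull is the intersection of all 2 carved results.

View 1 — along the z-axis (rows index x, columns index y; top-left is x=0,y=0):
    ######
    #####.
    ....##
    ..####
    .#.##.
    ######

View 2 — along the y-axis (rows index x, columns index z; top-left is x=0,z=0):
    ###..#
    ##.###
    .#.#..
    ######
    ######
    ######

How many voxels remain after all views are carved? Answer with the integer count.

|visual hull| = 131

start: 6×6×6 = 216 voxels
  1. axis=2 (XY plane), |mask|=26  ⇒  voxels=156
  2. axis=1 (XZ plane), |mask|=29  ⇒  voxels=131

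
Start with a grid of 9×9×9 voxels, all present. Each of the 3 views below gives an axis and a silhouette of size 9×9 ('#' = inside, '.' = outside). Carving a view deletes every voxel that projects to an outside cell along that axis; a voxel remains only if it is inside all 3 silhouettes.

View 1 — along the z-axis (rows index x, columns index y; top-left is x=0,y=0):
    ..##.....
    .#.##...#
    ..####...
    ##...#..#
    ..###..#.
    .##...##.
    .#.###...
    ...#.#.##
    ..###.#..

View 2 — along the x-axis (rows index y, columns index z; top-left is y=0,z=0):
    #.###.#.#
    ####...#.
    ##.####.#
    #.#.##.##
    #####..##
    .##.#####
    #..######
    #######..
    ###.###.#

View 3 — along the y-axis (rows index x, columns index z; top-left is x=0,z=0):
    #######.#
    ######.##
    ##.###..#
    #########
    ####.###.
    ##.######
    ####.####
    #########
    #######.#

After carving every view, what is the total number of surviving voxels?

197 voxels

start: 9×9×9 = 729 voxels
after view 1 [z-axis, 34 of 81 cells solid] → remaining = 306
after view 2 [x-axis, 59 of 81 cells solid] → remaining = 222
after view 3 [y-axis, 71 of 81 cells solid] → remaining = 197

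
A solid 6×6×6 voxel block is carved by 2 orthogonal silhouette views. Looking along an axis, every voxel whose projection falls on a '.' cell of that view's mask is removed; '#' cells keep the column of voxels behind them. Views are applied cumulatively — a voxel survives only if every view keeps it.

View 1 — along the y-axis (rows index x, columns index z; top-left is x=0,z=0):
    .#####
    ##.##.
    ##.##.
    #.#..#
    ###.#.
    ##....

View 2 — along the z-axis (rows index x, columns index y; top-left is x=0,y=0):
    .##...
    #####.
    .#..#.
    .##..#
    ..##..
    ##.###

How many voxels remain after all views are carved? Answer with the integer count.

65 voxels

initial block: 6^3 = 216
step 1: project along y, AND mask (22/36) → |grid| = 132
step 2: project along z, AND mask (19/36) → |grid| = 65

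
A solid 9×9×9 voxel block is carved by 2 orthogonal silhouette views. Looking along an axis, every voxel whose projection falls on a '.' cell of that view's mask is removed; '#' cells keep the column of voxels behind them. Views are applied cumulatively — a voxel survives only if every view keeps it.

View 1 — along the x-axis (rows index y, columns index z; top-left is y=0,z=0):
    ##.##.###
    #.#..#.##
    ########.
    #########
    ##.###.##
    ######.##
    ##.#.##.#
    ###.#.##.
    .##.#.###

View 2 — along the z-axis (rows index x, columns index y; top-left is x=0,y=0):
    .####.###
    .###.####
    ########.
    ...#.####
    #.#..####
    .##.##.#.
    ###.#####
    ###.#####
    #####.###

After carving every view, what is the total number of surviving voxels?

voxel count = 421

full grid |V| = 729
[1] x-view keeps 62 columns → grid now 558
[2] z-view keeps 62 columns → grid now 421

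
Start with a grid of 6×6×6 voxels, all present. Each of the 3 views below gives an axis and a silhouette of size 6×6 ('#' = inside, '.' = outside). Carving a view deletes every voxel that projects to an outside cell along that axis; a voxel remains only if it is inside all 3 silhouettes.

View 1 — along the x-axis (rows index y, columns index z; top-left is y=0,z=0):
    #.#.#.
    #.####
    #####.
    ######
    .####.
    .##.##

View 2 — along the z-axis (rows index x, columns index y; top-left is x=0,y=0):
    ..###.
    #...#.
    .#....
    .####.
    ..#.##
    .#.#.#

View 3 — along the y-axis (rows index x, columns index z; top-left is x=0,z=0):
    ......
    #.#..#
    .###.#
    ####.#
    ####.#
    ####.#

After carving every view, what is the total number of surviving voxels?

full grid |V| = 216
carve view 1 (along x, YZ-mask fill 27/36): 162 voxels remain
carve view 2 (along z, XY-mask fill 16/36): 75 voxels remain
carve view 3 (along y, XZ-mask fill 22/36): 44 voxels remain

44 voxels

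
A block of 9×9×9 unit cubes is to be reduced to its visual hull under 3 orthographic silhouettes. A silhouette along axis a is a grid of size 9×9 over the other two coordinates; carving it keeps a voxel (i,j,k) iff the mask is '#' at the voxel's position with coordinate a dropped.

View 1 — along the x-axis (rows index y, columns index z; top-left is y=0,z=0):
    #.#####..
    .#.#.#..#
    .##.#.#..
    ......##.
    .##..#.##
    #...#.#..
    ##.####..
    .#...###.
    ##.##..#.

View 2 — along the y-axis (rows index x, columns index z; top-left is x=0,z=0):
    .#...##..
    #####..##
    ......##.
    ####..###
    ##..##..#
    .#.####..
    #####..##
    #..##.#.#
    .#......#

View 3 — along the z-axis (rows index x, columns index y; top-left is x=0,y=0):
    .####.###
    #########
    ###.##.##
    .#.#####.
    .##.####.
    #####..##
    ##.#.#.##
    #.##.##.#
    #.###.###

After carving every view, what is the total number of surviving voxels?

full grid |V| = 729
carve view 1 (along x, YZ-mask fill 39/81): 351 voxels remain
carve view 2 (along y, XZ-mask fill 43/81): 189 voxels remain
carve view 3 (along z, XY-mask fill 61/81): 142 voxels remain

remaining voxels: 142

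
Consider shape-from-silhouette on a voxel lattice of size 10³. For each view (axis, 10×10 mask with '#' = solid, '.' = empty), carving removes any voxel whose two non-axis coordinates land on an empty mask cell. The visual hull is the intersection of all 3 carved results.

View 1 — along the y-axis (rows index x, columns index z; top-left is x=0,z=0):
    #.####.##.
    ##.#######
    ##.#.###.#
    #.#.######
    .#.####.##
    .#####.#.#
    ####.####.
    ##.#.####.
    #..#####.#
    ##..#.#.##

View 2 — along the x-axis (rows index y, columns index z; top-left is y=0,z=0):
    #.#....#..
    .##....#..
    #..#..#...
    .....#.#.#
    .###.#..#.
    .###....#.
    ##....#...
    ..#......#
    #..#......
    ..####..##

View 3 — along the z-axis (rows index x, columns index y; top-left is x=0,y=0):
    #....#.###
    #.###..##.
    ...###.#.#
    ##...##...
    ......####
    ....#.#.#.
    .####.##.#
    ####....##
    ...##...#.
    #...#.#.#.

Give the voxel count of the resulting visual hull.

remaining voxels: 114

before carving: 1000 voxels (10×10×10)
step 1: project along y, AND mask (73/100) → |grid| = 730
step 2: project along x, AND mask (34/100) → |grid| = 240
step 3: project along z, AND mask (47/100) → |grid| = 114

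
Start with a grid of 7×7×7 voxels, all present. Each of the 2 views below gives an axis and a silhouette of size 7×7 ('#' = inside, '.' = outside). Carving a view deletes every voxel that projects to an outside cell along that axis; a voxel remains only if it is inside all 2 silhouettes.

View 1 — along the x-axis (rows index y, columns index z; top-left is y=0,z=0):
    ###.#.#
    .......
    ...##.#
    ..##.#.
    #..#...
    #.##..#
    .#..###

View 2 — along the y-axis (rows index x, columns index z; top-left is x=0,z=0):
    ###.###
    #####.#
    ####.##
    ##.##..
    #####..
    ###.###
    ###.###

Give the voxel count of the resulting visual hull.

full grid |V| = 343
carve view 1 (along x, YZ-mask fill 21/49): 147 voxels remain
carve view 2 (along y, XZ-mask fill 39/49): 115 voxels remain

|visual hull| = 115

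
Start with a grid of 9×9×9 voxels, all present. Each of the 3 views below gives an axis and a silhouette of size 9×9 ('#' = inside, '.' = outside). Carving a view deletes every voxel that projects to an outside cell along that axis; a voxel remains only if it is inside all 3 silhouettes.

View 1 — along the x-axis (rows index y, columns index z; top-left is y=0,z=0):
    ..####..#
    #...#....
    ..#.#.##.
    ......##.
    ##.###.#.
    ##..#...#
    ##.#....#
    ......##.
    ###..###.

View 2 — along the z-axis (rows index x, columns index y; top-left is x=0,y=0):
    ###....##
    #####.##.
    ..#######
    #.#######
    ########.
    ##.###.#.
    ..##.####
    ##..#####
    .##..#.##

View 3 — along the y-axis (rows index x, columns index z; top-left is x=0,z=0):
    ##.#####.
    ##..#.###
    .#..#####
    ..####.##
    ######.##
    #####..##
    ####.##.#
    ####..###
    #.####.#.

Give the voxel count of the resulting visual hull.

before carving: 729 voxels (9×9×9)
carve view 1 (along x, YZ-mask fill 35/81): 315 voxels remain
carve view 2 (along z, XY-mask fill 59/81): 224 voxels remain
carve view 3 (along y, XZ-mask fill 60/81): 167 voxels remain

voxel count = 167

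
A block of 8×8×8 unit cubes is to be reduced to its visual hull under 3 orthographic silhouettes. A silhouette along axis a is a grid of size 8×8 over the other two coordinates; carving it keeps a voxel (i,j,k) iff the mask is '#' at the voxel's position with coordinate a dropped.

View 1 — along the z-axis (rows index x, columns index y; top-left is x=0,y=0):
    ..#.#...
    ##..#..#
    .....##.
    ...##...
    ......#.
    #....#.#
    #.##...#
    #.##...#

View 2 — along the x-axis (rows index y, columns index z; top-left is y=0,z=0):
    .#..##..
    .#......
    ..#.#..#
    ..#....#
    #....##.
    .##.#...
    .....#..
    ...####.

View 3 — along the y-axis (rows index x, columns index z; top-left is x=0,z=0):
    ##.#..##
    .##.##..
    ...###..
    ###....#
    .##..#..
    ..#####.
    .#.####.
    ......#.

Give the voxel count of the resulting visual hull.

before carving: 512 voxels (8×8×8)
carve view 1 (along z, XY-mask fill 22/64): 176 voxels remain
carve view 2 (along x, YZ-mask fill 20/64): 61 voxels remain
carve view 3 (along y, XZ-mask fill 30/64): 33 voxels remain

|visual hull| = 33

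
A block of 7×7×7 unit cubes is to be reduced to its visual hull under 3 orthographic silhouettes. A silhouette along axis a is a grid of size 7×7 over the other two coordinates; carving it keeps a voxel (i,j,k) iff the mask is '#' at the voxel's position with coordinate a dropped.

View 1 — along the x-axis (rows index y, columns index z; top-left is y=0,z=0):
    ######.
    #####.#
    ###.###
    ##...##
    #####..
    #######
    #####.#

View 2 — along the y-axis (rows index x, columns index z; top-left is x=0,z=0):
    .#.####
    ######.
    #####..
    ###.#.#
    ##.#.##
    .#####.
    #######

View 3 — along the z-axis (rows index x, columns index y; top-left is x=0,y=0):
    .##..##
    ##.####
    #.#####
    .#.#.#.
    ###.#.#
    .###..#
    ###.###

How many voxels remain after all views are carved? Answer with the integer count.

remaining voxels: 155

initial block: 7^3 = 343
V1 x: intersect with YZ mask (40 set) -- 280 left
V2 y: intersect with XZ mask (38 set) -- 220 left
V3 z: intersect with XY mask (34 set) -- 155 left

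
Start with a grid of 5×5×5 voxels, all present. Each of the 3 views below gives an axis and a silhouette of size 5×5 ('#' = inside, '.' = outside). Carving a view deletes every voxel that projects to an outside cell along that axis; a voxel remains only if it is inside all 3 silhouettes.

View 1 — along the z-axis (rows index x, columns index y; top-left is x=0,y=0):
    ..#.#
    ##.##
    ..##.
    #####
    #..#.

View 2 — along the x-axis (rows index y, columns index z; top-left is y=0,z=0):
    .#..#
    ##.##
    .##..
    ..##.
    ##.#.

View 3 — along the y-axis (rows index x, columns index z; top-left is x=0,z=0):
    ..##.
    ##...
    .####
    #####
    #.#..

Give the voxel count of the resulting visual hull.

|visual hull| = 25

start: 5×5×5 = 125 voxels
after view 1 [z-axis, 15 of 25 cells solid] → remaining = 75
after view 2 [x-axis, 13 of 25 cells solid] → remaining = 37
after view 3 [y-axis, 15 of 25 cells solid] → remaining = 25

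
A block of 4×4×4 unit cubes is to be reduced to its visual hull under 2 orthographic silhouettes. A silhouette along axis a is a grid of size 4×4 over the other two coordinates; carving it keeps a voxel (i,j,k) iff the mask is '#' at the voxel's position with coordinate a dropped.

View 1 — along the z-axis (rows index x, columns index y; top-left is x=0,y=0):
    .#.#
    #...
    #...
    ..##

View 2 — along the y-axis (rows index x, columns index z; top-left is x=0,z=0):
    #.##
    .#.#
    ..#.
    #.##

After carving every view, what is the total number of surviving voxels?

15 voxels

initial block: 4^3 = 64
after view 1 [z-axis, 6 of 16 cells solid] → remaining = 24
after view 2 [y-axis, 9 of 16 cells solid] → remaining = 15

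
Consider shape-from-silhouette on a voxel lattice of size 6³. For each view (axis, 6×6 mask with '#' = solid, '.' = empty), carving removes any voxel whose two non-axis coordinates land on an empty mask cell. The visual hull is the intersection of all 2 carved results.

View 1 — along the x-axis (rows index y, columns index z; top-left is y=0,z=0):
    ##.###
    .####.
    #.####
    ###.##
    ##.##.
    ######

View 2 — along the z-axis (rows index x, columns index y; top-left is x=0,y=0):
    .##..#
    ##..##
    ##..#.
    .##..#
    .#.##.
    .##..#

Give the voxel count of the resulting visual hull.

before carving: 216 voxels (6×6×6)
  1. axis=0 (YZ plane), |mask|=29  ⇒  voxels=174
  2. axis=2 (XY plane), |mask|=19  ⇒  voxels=90

|visual hull| = 90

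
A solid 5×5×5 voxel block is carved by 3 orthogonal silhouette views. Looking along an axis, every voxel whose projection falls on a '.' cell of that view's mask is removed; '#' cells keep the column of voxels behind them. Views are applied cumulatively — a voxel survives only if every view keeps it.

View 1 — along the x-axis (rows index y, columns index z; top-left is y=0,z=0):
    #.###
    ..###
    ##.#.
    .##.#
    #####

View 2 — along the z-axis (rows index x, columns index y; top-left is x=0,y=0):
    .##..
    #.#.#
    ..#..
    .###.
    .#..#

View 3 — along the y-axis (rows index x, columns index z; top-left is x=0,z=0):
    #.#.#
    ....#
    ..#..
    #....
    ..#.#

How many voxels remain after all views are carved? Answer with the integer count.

start: 5×5×5 = 125 voxels
after view 1 [x-axis, 18 of 25 cells solid] → remaining = 90
after view 2 [z-axis, 11 of 25 cells solid] → remaining = 38
after view 3 [y-axis, 8 of 25 cells solid] → remaining = 10

|visual hull| = 10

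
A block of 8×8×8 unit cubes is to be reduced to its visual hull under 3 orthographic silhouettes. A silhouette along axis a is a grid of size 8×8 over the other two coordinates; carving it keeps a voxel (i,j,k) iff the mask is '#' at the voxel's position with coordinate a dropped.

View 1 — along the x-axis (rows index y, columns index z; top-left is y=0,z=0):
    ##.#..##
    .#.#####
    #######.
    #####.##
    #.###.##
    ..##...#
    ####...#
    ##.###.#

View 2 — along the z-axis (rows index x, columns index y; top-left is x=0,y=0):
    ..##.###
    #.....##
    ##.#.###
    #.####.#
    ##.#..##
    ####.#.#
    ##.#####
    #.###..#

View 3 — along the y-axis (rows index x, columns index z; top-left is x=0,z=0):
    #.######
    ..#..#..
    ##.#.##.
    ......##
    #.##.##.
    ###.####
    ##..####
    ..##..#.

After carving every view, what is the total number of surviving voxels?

initial block: 8^3 = 512
after view 1 [x-axis, 45 of 64 cells solid] → remaining = 360
after view 2 [z-axis, 43 of 64 cells solid] → remaining = 242
after view 3 [y-axis, 37 of 64 cells solid] → remaining = 138

voxel count = 138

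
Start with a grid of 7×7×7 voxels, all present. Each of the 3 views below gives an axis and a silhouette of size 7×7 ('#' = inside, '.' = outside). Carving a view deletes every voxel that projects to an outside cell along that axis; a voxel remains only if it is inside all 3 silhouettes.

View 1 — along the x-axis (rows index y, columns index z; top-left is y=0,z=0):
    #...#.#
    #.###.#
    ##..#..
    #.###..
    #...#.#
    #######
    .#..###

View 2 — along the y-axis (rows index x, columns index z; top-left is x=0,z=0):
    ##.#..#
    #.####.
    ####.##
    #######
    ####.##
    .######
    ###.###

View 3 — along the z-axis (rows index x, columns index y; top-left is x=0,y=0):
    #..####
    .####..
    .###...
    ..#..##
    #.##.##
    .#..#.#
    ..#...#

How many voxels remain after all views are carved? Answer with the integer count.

80 voxels

before carving: 343 voxels (7×7×7)
after view 1 [x-axis, 29 of 49 cells solid] → remaining = 203
after view 2 [y-axis, 40 of 49 cells solid] → remaining = 160
after view 3 [z-axis, 25 of 49 cells solid] → remaining = 80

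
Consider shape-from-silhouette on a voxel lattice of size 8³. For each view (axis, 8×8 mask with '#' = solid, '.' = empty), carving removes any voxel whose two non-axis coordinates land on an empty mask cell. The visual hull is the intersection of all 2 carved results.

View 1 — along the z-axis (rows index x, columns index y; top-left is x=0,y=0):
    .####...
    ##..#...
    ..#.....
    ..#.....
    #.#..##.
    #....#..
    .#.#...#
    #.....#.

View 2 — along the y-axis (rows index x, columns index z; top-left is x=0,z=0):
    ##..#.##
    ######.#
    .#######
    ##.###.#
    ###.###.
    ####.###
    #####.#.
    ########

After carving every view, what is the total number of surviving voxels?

voxel count = 126

full grid |V| = 512
step 1: project along z, AND mask (20/64) → |grid| = 160
step 2: project along y, AND mask (52/64) → |grid| = 126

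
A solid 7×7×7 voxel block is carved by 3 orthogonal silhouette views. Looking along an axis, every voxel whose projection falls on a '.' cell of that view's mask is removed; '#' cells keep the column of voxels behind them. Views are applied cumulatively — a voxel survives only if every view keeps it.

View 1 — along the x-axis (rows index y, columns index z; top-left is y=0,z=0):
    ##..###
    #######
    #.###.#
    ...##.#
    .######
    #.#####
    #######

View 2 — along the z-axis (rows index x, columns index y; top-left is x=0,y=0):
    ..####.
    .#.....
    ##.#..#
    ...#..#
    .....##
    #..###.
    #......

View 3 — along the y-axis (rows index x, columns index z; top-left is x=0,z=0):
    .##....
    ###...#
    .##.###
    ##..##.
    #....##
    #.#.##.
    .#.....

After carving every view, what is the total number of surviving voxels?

47 voxels

initial block: 7^3 = 343
after view 1 [x-axis, 39 of 49 cells solid] → remaining = 273
after view 2 [z-axis, 18 of 49 cells solid] → remaining = 97
after view 3 [y-axis, 23 of 49 cells solid] → remaining = 47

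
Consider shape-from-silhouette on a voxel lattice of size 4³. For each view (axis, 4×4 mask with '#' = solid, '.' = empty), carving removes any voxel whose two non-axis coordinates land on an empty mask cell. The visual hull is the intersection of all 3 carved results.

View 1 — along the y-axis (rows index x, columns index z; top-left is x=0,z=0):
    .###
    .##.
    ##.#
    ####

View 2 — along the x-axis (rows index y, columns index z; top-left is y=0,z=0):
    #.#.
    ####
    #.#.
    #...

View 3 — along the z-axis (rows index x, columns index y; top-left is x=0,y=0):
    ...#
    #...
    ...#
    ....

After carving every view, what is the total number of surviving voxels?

remaining voxels: 2

full grid |V| = 64
V1 y: intersect with XZ mask (12 set) -- 48 left
V2 x: intersect with YZ mask (9 set) -- 24 left
V3 z: intersect with XY mask (3 set) -- 2 left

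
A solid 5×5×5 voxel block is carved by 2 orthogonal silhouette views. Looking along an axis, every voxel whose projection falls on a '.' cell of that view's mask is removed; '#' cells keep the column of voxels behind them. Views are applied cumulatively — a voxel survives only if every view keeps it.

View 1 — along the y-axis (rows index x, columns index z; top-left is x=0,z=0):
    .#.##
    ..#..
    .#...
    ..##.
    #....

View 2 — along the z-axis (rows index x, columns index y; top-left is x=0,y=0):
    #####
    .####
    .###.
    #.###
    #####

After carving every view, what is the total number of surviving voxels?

|visual hull| = 35

initial block: 5^3 = 125
after view 1 [y-axis, 8 of 25 cells solid] → remaining = 40
after view 2 [z-axis, 21 of 25 cells solid] → remaining = 35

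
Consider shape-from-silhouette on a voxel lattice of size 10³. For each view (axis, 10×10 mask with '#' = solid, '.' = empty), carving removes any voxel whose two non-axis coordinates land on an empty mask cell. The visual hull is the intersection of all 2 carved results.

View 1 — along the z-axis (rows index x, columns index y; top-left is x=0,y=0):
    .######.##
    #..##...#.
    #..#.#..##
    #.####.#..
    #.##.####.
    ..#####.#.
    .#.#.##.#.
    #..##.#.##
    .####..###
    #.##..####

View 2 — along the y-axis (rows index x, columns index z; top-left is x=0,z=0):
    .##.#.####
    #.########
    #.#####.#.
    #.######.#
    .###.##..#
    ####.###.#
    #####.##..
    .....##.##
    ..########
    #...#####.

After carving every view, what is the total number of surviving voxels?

initial block: 10^3 = 1000
  1. axis=2 (XY plane), |mask|=61  ⇒  voxels=610
  2. axis=1 (XZ plane), |mask|=70  ⇒  voxels=422

422 voxels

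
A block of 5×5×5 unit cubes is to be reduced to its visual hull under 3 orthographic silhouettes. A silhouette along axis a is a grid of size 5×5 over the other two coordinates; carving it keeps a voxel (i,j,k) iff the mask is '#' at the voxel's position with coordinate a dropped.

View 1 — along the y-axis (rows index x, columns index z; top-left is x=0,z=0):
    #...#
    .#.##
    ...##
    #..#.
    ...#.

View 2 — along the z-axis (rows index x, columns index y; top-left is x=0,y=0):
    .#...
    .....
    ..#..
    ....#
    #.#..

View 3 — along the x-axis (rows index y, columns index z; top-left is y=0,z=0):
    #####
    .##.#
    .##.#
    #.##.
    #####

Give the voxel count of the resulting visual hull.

|visual hull| = 5

full grid |V| = 125
after view 1 [y-axis, 10 of 25 cells solid] → remaining = 50
after view 2 [z-axis, 5 of 25 cells solid] → remaining = 8
after view 3 [x-axis, 19 of 25 cells solid] → remaining = 5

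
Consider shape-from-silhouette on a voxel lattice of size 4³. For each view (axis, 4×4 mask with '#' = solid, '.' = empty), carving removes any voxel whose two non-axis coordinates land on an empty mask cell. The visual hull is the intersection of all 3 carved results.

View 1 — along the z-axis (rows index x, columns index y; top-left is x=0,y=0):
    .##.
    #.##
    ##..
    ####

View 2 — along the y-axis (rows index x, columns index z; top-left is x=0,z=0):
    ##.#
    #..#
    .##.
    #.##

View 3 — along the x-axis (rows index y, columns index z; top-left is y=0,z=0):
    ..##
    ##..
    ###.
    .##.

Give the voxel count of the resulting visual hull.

start: 4×4×4 = 64 voxels
carve view 1 (along z, XY-mask fill 11/16): 44 voxels remain
carve view 2 (along y, XZ-mask fill 10/16): 28 voxels remain
carve view 3 (along x, YZ-mask fill 9/16): 14 voxels remain

remaining voxels: 14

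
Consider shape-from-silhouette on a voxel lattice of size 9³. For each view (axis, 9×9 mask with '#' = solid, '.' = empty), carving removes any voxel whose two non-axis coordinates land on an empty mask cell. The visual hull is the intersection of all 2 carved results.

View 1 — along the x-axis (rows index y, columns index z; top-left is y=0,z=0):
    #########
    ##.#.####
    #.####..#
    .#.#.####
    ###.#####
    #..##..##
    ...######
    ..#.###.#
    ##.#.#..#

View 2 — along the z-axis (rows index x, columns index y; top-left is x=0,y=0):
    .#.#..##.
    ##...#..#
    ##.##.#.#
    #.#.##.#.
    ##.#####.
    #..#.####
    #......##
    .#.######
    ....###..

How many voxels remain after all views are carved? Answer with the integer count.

286 voxels

full grid |V| = 729
after view 1 [x-axis, 57 of 81 cells solid] → remaining = 513
after view 2 [z-axis, 45 of 81 cells solid] → remaining = 286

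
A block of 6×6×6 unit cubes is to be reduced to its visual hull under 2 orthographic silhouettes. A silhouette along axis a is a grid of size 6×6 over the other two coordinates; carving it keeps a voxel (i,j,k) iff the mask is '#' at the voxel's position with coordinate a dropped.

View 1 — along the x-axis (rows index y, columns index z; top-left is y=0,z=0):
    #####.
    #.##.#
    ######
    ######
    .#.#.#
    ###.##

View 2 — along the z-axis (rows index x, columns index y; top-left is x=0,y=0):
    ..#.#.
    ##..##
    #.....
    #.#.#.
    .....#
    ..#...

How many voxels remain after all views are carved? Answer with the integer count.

voxel count = 56

full grid |V| = 216
  1. axis=0 (YZ plane), |mask|=29  ⇒  voxels=174
  2. axis=2 (XY plane), |mask|=12  ⇒  voxels=56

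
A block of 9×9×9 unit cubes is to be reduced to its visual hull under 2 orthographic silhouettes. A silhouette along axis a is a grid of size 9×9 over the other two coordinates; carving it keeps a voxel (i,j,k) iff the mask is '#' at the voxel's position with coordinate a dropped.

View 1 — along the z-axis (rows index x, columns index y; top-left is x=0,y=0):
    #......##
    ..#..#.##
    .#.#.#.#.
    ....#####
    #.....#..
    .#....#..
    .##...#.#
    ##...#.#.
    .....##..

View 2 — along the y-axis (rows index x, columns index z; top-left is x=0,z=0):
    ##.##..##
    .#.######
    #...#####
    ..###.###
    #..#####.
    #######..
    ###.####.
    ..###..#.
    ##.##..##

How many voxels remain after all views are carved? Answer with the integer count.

182 voxels

start: 9×9×9 = 729 voxels
carve view 1 (along z, XY-mask fill 30/81): 270 voxels remain
carve view 2 (along y, XZ-mask fill 55/81): 182 voxels remain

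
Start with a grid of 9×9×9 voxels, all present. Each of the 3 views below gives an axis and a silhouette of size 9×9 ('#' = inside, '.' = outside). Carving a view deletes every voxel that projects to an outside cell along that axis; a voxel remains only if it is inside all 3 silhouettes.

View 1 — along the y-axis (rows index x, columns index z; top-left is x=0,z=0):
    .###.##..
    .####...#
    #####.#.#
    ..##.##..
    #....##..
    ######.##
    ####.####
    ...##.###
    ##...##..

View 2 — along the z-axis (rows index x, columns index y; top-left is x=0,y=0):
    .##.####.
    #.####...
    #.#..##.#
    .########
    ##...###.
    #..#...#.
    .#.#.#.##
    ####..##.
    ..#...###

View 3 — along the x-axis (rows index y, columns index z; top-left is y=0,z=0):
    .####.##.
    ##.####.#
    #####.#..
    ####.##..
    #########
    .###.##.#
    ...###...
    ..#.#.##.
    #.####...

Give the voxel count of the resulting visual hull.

voxel count = 160

full grid |V| = 729
  1. axis=1 (XZ plane), |mask|=49  ⇒  voxels=441
  2. axis=2 (XY plane), |mask|=47  ⇒  voxels=247
  3. axis=0 (YZ plane), |mask|=52  ⇒  voxels=160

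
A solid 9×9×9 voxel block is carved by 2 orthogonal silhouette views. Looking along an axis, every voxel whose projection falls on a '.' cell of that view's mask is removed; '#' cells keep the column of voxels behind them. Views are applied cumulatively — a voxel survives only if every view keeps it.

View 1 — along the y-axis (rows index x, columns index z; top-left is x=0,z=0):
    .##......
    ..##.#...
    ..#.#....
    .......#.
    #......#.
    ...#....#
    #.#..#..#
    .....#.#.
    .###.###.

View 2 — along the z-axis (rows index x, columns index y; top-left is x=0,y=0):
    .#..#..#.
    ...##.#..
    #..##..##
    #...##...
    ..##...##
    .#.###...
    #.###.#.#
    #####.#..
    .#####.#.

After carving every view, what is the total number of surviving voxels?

|visual hull| = 116

full grid |V| = 729
step 1: project along y, AND mask (24/81) → |grid| = 216
step 2: project along z, AND mask (40/81) → |grid| = 116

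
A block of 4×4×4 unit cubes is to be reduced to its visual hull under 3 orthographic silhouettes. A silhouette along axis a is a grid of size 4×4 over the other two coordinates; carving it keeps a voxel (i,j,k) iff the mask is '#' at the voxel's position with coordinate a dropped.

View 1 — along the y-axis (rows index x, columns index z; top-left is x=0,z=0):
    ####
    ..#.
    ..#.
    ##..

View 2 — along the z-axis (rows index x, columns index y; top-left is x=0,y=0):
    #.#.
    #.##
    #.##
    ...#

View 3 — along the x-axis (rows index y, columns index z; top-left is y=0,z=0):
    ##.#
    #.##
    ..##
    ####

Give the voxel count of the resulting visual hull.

remaining voxels: 11

initial block: 4^3 = 64
  1. axis=1 (XZ plane), |mask|=8  ⇒  voxels=32
  2. axis=2 (XY plane), |mask|=9  ⇒  voxels=16
  3. axis=0 (YZ plane), |mask|=12  ⇒  voxels=11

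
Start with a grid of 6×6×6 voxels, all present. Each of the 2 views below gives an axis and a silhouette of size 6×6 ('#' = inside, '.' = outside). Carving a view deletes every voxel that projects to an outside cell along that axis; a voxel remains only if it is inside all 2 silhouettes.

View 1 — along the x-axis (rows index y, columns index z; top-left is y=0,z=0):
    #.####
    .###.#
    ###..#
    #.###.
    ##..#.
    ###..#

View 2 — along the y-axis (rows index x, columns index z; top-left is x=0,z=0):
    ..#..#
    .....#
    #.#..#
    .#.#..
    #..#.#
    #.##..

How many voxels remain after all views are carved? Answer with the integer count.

start: 6×6×6 = 216 voxels
  1. axis=0 (YZ plane), |mask|=24  ⇒  voxels=144
  2. axis=1 (XZ plane), |mask|=14  ⇒  voxels=59

voxel count = 59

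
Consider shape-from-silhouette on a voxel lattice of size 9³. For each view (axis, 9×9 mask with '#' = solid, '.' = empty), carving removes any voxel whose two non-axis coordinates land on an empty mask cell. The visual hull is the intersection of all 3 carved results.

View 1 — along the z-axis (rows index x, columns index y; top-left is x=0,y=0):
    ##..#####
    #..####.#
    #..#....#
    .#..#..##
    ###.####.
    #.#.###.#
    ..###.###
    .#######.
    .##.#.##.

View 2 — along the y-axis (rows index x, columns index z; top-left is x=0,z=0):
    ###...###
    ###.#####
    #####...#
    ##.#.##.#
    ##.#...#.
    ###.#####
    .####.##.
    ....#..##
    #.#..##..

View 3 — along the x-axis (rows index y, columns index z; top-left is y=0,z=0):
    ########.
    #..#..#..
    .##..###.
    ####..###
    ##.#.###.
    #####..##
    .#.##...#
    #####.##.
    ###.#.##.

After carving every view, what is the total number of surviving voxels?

start: 9×9×9 = 729 voxels
[1] z-view keeps 51 columns → grid now 459
[2] y-view keeps 51 columns → grid now 285
[3] x-view keeps 53 columns → grid now 193

voxel count = 193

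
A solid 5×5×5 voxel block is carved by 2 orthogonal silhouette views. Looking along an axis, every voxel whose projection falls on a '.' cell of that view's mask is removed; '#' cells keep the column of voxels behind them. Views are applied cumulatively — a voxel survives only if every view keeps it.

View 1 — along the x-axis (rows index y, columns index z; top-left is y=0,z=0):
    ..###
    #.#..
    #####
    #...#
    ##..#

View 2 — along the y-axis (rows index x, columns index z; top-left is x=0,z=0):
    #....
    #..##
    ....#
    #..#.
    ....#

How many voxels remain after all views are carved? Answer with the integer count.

full grid |V| = 125
after view 1 [x-axis, 15 of 25 cells solid] → remaining = 75
after view 2 [y-axis, 8 of 25 cells solid] → remaining = 28

|visual hull| = 28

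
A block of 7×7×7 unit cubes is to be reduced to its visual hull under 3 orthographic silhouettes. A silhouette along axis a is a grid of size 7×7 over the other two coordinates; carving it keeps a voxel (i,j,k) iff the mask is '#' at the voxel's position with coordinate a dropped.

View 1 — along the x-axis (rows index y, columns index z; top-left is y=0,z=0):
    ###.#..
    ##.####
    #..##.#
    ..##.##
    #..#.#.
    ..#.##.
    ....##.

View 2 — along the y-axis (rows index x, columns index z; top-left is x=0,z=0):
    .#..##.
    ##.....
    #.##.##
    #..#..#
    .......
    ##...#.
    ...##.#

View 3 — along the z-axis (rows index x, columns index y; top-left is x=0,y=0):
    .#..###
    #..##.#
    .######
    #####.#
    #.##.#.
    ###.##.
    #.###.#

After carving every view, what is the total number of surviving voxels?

full grid |V| = 343
  1. axis=0 (YZ plane), |mask|=26  ⇒  voxels=182
  2. axis=1 (XZ plane), |mask|=19  ⇒  voxels=71
  3. axis=2 (XY plane), |mask|=34  ⇒  voxels=56

56 voxels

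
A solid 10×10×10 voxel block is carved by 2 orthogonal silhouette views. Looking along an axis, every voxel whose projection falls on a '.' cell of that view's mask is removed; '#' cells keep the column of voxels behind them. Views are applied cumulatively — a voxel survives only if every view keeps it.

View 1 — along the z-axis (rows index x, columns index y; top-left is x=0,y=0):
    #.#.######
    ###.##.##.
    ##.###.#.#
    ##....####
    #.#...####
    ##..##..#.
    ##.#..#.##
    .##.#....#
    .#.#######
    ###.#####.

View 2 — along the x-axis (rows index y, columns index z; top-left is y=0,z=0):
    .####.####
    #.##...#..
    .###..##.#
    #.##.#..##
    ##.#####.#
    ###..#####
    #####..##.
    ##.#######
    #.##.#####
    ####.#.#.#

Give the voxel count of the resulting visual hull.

remaining voxels: 466

initial block: 10^3 = 1000
V1 z: intersect with XY mask (65 set) -- 650 left
V2 x: intersect with YZ mask (71 set) -- 466 left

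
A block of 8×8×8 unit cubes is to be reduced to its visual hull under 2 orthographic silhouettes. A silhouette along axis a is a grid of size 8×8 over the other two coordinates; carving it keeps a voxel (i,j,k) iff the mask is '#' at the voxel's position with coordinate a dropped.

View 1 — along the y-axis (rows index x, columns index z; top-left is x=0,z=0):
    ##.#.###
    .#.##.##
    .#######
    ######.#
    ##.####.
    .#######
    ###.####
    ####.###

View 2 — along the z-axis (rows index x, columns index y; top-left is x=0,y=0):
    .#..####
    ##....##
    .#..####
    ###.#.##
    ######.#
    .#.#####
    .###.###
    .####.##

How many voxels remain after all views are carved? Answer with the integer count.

initial block: 8^3 = 512
after view 1 [y-axis, 52 of 64 cells solid] → remaining = 416
after view 2 [z-axis, 45 of 64 cells solid] → remaining = 295

remaining voxels: 295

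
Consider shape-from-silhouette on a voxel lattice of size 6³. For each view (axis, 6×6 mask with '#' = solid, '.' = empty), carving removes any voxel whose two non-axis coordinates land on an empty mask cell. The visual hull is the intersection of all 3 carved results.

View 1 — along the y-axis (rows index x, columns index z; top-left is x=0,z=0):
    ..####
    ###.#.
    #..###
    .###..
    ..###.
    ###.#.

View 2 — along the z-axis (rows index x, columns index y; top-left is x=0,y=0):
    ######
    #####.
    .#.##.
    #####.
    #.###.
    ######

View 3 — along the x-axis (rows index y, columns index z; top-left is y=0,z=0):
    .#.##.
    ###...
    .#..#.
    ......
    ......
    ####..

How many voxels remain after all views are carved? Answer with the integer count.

remaining voxels: 32

start: 6×6×6 = 216 voxels
after view 1 [y-axis, 22 of 36 cells solid] → remaining = 132
after view 2 [z-axis, 29 of 36 cells solid] → remaining = 107
after view 3 [x-axis, 12 of 36 cells solid] → remaining = 32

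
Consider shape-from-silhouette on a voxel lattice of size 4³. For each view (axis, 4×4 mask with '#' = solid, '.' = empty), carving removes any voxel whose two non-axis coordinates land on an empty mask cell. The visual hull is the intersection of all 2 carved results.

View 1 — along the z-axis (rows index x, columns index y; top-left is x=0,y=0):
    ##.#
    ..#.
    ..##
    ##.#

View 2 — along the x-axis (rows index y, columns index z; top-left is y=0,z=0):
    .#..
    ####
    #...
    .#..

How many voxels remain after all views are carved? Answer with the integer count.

before carving: 64 voxels (4×4×4)
after view 1 [z-axis, 9 of 16 cells solid] → remaining = 36
after view 2 [x-axis, 7 of 16 cells solid] → remaining = 15

|visual hull| = 15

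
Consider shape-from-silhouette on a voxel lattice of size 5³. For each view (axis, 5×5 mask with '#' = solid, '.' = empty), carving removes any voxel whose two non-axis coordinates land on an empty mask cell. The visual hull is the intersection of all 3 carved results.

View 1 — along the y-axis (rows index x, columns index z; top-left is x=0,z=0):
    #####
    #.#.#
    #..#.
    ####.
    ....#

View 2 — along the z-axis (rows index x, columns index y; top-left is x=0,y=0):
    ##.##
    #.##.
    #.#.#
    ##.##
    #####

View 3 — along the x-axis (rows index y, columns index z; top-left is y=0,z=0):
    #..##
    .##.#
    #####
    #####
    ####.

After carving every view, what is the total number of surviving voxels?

start: 5×5×5 = 125 voxels
  1. axis=1 (XZ plane), |mask|=15  ⇒  voxels=75
  2. axis=2 (XY plane), |mask|=19  ⇒  voxels=56
  3. axis=0 (YZ plane), |mask|=20  ⇒  voxels=45

voxel count = 45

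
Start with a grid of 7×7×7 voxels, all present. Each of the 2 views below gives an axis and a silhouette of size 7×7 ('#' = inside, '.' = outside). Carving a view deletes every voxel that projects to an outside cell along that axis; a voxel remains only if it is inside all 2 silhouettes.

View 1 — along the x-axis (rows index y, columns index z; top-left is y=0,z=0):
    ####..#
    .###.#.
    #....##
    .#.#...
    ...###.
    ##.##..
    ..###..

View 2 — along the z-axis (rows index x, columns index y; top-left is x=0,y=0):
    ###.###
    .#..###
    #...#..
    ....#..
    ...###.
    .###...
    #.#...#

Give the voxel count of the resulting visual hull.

initial block: 7^3 = 343
[1] x-view keeps 24 columns → grid now 168
[2] z-view keeps 22 columns → grid now 76

76 voxels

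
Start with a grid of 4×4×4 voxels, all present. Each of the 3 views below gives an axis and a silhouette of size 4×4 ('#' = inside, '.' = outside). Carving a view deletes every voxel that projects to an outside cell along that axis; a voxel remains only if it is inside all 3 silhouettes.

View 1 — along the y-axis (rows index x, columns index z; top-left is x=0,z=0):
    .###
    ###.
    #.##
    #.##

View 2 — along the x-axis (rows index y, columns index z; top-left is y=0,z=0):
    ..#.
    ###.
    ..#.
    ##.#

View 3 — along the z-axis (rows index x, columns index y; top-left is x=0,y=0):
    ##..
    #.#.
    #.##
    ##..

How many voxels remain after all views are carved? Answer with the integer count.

initial block: 4^3 = 64
step 1: project along y, AND mask (12/16) → |grid| = 48
step 2: project along x, AND mask (8/16) → |grid| = 25
step 3: project along z, AND mask (9/16) → |grid| = 12

|visual hull| = 12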